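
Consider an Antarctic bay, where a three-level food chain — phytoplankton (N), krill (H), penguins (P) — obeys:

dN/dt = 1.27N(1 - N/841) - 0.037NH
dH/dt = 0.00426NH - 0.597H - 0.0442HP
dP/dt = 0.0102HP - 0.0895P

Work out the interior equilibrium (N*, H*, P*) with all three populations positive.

N* ≈ 626, H* ≈ 8.77, P* ≈ 46.8

From dP/dt = 0: 0.0102H* = 0.0895, so H* = 8.77.
From dN/dt = 0: 1.27(1 - N*/841) = 0.037·8.77, giving N* = 841·(1 - 0.256) = 626.
From dH/dt = 0: 0.00426·626 - 0.597 = 0.0442P*, so P* = 2.07/0.0442 = 46.8.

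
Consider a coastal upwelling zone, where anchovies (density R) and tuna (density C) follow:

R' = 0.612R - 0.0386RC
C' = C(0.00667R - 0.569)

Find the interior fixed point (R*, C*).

Set dC/dt = 0 with C > 0: 0.00667R - 0.569 = 0, so R* = 0.569/0.00667 = 85.3.
Set dR/dt = 0 with R > 0: 0.612 - 0.0386C = 0, so C* = 0.612/0.0386 = 15.9.

R* ≈ 85.3, C* ≈ 15.9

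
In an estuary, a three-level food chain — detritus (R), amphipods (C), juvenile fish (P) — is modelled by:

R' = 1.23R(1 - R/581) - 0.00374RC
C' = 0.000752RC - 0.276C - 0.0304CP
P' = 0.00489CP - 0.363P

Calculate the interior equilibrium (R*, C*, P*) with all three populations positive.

From dP/dt = 0: 0.00489C* = 0.363, so C* = 74.2.
From dR/dt = 0: 1.23(1 - R*/581) = 0.00374·74.2, giving R* = 581·(1 - 0.226) = 450.
From dC/dt = 0: 0.000752·450 - 0.276 = 0.0304P*, so P* = 0.0623/0.0304 = 2.05.

R* ≈ 450, C* ≈ 74.2, P* ≈ 2.05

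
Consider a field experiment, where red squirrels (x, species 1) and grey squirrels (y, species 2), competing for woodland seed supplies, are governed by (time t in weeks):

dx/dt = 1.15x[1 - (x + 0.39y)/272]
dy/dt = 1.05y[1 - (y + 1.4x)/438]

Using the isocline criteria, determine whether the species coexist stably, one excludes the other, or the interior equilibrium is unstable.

Compare the nullcline intercepts: K1/α12 = 272/0.39 = 697 > K2 = 438; K2/α21 = 438/1.4 = 313 > K1 = 272.
Since both inequalities hold, each species can invade when rare, so the interior equilibrium is stable.

stable coexistence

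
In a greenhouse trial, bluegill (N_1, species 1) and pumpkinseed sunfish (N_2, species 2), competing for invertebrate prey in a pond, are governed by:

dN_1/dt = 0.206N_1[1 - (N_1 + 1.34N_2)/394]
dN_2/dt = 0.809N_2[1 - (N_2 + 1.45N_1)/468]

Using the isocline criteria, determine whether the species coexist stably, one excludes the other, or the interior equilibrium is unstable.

Compare the nullcline intercepts: K1/α12 = 394/1.34 = 294 < K2 = 468; K2/α21 = 468/1.45 = 323 < K1 = 394.
Since both are reversed, neither can invade when rare; the interior point is a saddle.

unstable coexistence (outcome depends on initial conditions)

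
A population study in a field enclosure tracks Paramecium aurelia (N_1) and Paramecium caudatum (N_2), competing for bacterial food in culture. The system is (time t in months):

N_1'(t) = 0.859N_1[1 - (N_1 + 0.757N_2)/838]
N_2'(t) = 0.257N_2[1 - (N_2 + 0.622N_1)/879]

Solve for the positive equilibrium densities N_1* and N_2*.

Setting both brackets to zero gives the nullclines N_1 + 0.757N_2 = 838 and 0.622N_1 + N_2 = 879.
Substituting N_2 = 879 - 0.622N_1 into the first: N_1(1 - 0.757·0.622) = 838 - 0.757·879.
So N_1* = 173/0.529 = 326, and then N_2* = 879 - 0.622·326 = 676.

N_1* ≈ 326, N_2* ≈ 676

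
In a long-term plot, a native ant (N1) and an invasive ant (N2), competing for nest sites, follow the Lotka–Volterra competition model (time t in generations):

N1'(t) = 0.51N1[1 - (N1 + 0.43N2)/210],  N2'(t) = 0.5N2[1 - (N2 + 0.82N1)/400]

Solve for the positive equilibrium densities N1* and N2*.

N1* ≈ 58.7, N2* ≈ 352

Setting both brackets to zero gives the nullclines N1 + 0.43N2 = 210 and 0.82N1 + N2 = 400.
Substituting N2 = 400 - 0.82N1 into the first: N1(1 - 0.43·0.82) = 210 - 0.43·400.
So N1* = 38/0.647 = 58.7, and then N2* = 400 - 0.82·58.7 = 352.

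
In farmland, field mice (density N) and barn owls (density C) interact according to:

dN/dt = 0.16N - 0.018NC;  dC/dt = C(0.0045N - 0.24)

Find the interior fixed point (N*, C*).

N* ≈ 53.3, C* ≈ 8.89

Set dC/dt = 0 with C > 0: 0.0045N - 0.24 = 0, so N* = 0.24/0.0045 = 53.3.
Set dN/dt = 0 with N > 0: 0.16 - 0.018C = 0, so C* = 0.16/0.018 = 8.89.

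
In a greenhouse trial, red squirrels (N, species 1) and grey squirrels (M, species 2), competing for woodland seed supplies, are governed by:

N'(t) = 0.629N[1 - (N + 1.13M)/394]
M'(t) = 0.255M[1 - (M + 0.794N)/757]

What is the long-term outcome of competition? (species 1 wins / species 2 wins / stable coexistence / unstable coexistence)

Compare the nullcline intercepts: K1/α12 = 394/1.13 = 349 < K2 = 757; K2/α21 = 757/0.794 = 953 > K1 = 394.
Since the inequalities point opposite ways, species 2 can invade but species 1 cannot.

species 2 excludes species 1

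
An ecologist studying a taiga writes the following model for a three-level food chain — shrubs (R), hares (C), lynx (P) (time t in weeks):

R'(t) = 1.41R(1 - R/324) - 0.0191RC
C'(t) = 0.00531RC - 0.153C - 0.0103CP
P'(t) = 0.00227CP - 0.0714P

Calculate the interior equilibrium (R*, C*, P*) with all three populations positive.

R* ≈ 186, C* ≈ 31.5, P* ≈ 81

From dP/dt = 0: 0.00227C* = 0.0714, so C* = 31.5.
From dR/dt = 0: 1.41(1 - R*/324) = 0.0191·31.5, giving R* = 324·(1 - 0.426) = 186.
From dC/dt = 0: 0.00531·186 - 0.153 = 0.0103P*, so P* = 0.834/0.0103 = 81.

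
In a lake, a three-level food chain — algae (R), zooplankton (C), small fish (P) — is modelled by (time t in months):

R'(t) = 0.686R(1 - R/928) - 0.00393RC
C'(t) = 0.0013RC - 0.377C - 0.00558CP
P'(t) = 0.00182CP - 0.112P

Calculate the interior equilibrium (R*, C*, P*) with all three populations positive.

From dP/dt = 0: 0.00182C* = 0.112, so C* = 61.5.
From dR/dt = 0: 0.686(1 - R*/928) = 0.00393·61.5, giving R* = 928·(1 - 0.353) = 601.
From dC/dt = 0: 0.0013·601 - 0.377 = 0.00558P*, so P* = 0.404/0.00558 = 72.4.

R* ≈ 601, C* ≈ 61.5, P* ≈ 72.4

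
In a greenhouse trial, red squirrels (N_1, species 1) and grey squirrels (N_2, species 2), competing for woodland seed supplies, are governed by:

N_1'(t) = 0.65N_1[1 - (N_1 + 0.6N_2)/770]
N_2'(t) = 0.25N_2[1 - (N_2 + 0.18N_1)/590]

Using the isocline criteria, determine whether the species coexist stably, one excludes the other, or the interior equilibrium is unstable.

Compare the nullcline intercepts: K1/α12 = 770/0.6 = 1280 > K2 = 590; K2/α21 = 590/0.18 = 3280 > K1 = 770.
Since both inequalities hold, each species can invade when rare, so the interior equilibrium is stable.

stable coexistence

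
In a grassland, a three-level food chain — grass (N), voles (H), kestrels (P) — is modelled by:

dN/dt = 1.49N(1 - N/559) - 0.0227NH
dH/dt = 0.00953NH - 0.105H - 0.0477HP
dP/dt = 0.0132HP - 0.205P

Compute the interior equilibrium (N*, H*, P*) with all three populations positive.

N* ≈ 427, H* ≈ 15.5, P* ≈ 83.1

From dP/dt = 0: 0.0132H* = 0.205, so H* = 15.5.
From dN/dt = 0: 1.49(1 - N*/559) = 0.0227·15.5, giving N* = 559·(1 - 0.237) = 427.
From dH/dt = 0: 0.00953·427 - 0.105 = 0.0477P*, so P* = 3.96/0.0477 = 83.1.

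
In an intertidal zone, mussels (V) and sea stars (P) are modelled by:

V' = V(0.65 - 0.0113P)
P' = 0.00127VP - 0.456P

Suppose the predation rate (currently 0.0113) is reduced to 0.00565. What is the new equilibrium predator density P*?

P* ≈ 115

At the interior fixed point, setting dV/dt = 0 with V > 0 fixes P* = (prey growth rate)/(VP coefficient) — independent of the other coefficients.
With the change, P* = 0.65/0.00565 = 115; it rises from 57.5.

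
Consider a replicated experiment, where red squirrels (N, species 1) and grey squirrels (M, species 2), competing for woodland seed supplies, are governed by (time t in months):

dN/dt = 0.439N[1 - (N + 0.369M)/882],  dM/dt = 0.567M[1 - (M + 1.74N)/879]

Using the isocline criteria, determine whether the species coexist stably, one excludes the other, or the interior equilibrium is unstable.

Compare the nullcline intercepts: K1/α12 = 882/0.369 = 2390 > K2 = 879; K2/α21 = 879/1.74 = 505 < K1 = 882.
Since the inequalities point opposite ways, species 1 can invade but species 2 cannot.

species 1 excludes species 2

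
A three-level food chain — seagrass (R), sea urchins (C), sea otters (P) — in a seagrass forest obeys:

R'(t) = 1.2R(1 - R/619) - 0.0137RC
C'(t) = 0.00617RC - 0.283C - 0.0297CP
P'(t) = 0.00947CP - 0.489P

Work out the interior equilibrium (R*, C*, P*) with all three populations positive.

From dP/dt = 0: 0.00947C* = 0.489, so C* = 51.6.
From dR/dt = 0: 1.2(1 - R*/619) = 0.0137·51.6, giving R* = 619·(1 - 0.59) = 254.
From dC/dt = 0: 0.00617·254 - 0.283 = 0.0297P*, so P* = 1.28/0.0297 = 43.3.

R* ≈ 254, C* ≈ 51.6, P* ≈ 43.3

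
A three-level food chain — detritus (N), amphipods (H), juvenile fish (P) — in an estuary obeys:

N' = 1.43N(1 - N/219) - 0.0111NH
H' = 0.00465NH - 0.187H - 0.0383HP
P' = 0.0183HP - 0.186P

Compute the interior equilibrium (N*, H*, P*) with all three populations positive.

From dP/dt = 0: 0.0183H* = 0.186, so H* = 10.2.
From dN/dt = 0: 1.43(1 - N*/219) = 0.0111·10.2, giving N* = 219·(1 - 0.0789) = 202.
From dH/dt = 0: 0.00465·202 - 0.187 = 0.0383P*, so P* = 0.751/0.0383 = 19.6.

N* ≈ 202, H* ≈ 10.2, P* ≈ 19.6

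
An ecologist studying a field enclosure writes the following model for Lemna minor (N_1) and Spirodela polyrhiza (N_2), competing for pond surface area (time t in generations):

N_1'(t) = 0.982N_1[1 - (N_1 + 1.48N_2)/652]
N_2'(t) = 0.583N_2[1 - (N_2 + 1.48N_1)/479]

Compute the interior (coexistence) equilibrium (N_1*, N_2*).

N_1* ≈ 47.8, N_2* ≈ 408

Setting both brackets to zero gives the nullclines N_1 + 1.48N_2 = 652 and 1.48N_1 + N_2 = 479.
Substituting N_2 = 479 - 1.48N_1 into the first: N_1(1 - 1.48·1.48) = 652 - 1.48·479.
So N_1* = -56.9/-1.19 = 47.8, and then N_2* = 479 - 1.48·47.8 = 408.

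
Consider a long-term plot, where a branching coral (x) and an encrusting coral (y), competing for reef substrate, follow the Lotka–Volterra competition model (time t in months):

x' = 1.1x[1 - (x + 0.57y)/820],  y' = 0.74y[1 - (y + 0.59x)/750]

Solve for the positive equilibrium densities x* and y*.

Setting both brackets to zero gives the nullclines x + 0.57y = 820 and 0.59x + y = 750.
Substituting y = 750 - 0.59x into the first: x(1 - 0.57·0.59) = 820 - 0.57·750.
So x* = 393/0.664 = 591, and then y* = 750 - 0.59·591 = 401.

x* ≈ 591, y* ≈ 401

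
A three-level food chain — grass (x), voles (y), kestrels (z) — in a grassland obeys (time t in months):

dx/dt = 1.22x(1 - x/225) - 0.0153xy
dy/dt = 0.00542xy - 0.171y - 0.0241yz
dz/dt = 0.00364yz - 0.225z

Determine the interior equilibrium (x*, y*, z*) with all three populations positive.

From dz/dt = 0: 0.00364y* = 0.225, so y* = 61.8.
From dx/dt = 0: 1.22(1 - x*/225) = 0.0153·61.8, giving x* = 225·(1 - 0.775) = 50.6.
From dy/dt = 0: 0.00542·50.6 - 0.171 = 0.0241z*, so z* = 0.103/0.0241 = 4.28.

x* ≈ 50.6, y* ≈ 61.8, z* ≈ 4.28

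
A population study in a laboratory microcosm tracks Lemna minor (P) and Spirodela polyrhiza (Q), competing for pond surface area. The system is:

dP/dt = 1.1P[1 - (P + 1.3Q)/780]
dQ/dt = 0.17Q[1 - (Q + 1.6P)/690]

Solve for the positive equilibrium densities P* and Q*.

P* ≈ 108, Q* ≈ 517

Setting both brackets to zero gives the nullclines P + 1.3Q = 780 and 1.6P + Q = 690.
Substituting Q = 690 - 1.6P into the first: P(1 - 1.3·1.6) = 780 - 1.3·690.
So P* = -117/-1.08 = 108, and then Q* = 690 - 1.6·108 = 517.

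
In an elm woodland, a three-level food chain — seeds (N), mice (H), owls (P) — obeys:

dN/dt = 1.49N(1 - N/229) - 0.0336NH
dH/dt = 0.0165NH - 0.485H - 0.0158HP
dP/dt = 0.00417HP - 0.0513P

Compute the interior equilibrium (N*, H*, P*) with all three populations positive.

N* ≈ 165, H* ≈ 12.3, P* ≈ 142

From dP/dt = 0: 0.00417H* = 0.0513, so H* = 12.3.
From dN/dt = 0: 1.49(1 - N*/229) = 0.0336·12.3, giving N* = 229·(1 - 0.277) = 165.
From dH/dt = 0: 0.0165·165 - 0.485 = 0.0158P*, so P* = 2.25/0.0158 = 142.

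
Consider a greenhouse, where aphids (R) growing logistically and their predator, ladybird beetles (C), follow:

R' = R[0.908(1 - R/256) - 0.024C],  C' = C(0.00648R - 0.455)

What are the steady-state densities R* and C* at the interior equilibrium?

R* ≈ 70.2, C* ≈ 27.5

From dC/dt = 0 with C > 0: 0.00648R* = 0.455, so R* = 70.2.
Substitute into dR/dt = 0: 0.908(1 - 70.2/256) = 0.024C*.
The bracket is 0.726, giving C* = 0.659/0.024 = 27.5.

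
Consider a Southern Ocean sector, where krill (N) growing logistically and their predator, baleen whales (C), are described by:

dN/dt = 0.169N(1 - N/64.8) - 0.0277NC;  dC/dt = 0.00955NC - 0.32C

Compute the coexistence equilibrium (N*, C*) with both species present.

From dC/dt = 0 with C > 0: 0.00955N* = 0.32, so N* = 33.5.
Substitute into dN/dt = 0: 0.169(1 - 33.5/64.8) = 0.0277C*.
The bracket is 0.483, giving C* = 0.0816/0.0277 = 2.95.

N* ≈ 33.5, C* ≈ 2.95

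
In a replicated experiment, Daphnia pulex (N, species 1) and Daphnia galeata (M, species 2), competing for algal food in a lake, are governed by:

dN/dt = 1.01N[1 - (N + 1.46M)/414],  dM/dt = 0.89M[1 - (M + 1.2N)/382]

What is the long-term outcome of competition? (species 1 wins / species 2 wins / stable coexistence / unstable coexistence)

unstable coexistence (outcome depends on initial conditions)

Compare the nullcline intercepts: K1/α12 = 414/1.46 = 284 < K2 = 382; K2/α21 = 382/1.2 = 318 < K1 = 414.
Since both are reversed, neither can invade when rare; the interior point is a saddle.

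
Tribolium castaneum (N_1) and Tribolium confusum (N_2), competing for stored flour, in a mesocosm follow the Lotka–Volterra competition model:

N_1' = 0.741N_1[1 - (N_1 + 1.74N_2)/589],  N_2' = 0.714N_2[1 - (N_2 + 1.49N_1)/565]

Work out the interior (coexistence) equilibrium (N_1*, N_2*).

N_1* ≈ 247, N_2* ≈ 196

Setting both brackets to zero gives the nullclines N_1 + 1.74N_2 = 589 and 1.49N_1 + N_2 = 565.
Substituting N_2 = 565 - 1.49N_1 into the first: N_1(1 - 1.74·1.49) = 589 - 1.74·565.
So N_1* = -394/-1.59 = 247, and then N_2* = 565 - 1.49·247 = 196.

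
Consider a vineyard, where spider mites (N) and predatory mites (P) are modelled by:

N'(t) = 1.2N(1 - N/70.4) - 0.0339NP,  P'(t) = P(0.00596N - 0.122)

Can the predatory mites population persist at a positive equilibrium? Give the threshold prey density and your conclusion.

The predator equation gives dP/dt > 0 only when N > 0.122/0.00596 = 20.5.
Without the predator, N → K = 70.4. Since 70.4 > 20.5, the predator can invade and persist.

Threshold N = 20.5; K > 20.5, so yes, the predator persists.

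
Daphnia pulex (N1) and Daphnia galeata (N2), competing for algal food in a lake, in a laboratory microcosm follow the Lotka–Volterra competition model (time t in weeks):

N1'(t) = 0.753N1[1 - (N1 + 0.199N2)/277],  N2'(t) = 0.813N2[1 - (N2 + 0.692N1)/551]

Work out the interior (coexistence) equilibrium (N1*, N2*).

N1* ≈ 194, N2* ≈ 417

Setting both brackets to zero gives the nullclines N1 + 0.199N2 = 277 and 0.692N1 + N2 = 551.
Substituting N2 = 551 - 0.692N1 into the first: N1(1 - 0.199·0.692) = 277 - 0.199·551.
So N1* = 167/0.862 = 194, and then N2* = 551 - 0.692·194 = 417.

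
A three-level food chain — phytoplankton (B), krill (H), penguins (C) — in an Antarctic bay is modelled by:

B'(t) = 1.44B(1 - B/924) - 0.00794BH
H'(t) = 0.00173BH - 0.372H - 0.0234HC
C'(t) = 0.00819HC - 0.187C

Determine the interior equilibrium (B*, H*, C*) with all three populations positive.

From dC/dt = 0: 0.00819H* = 0.187, so H* = 22.8.
From dB/dt = 0: 1.44(1 - B*/924) = 0.00794·22.8, giving B* = 924·(1 - 0.126) = 808.
From dH/dt = 0: 0.00173·808 - 0.372 = 0.0234C*, so C* = 1.03/0.0234 = 43.8.

B* ≈ 808, H* ≈ 22.8, C* ≈ 43.8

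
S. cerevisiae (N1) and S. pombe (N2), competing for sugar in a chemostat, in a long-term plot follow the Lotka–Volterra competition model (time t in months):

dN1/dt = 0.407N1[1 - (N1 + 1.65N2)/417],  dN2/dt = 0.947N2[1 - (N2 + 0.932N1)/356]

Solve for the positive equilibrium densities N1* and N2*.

N1* ≈ 317, N2* ≈ 60.7

Setting both brackets to zero gives the nullclines N1 + 1.65N2 = 417 and 0.932N1 + N2 = 356.
Substituting N2 = 356 - 0.932N1 into the first: N1(1 - 1.65·0.932) = 417 - 1.65·356.
So N1* = -170/-0.538 = 317, and then N2* = 356 - 0.932·317 = 60.7.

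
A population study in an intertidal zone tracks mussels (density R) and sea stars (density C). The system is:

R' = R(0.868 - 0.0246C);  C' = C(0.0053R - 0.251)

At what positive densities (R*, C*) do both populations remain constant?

Set dC/dt = 0 with C > 0: 0.0053R - 0.251 = 0, so R* = 0.251/0.0053 = 47.4.
Set dR/dt = 0 with R > 0: 0.868 - 0.0246C = 0, so C* = 0.868/0.0246 = 35.3.

R* ≈ 47.4, C* ≈ 35.3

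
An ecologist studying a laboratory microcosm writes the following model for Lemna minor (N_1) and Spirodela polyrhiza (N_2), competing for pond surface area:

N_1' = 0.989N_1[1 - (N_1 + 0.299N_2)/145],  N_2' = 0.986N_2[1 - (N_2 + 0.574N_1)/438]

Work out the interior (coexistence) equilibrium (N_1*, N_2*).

N_1* ≈ 16.9, N_2* ≈ 428

Setting both brackets to zero gives the nullclines N_1 + 0.299N_2 = 145 and 0.574N_1 + N_2 = 438.
Substituting N_2 = 438 - 0.574N_1 into the first: N_1(1 - 0.299·0.574) = 145 - 0.299·438.
So N_1* = 14/0.828 = 16.9, and then N_2* = 438 - 0.574·16.9 = 428.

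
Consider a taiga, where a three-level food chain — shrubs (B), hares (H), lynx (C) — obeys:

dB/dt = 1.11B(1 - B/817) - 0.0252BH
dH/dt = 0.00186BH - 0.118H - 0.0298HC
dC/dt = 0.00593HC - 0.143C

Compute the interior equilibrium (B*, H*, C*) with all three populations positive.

From dC/dt = 0: 0.00593H* = 0.143, so H* = 24.1.
From dB/dt = 0: 1.11(1 - B*/817) = 0.0252·24.1, giving B* = 817·(1 - 0.547) = 370.
From dH/dt = 0: 0.00186·370 - 0.118 = 0.0298C*, so C* = 0.57/0.0298 = 19.1.

B* ≈ 370, H* ≈ 24.1, C* ≈ 19.1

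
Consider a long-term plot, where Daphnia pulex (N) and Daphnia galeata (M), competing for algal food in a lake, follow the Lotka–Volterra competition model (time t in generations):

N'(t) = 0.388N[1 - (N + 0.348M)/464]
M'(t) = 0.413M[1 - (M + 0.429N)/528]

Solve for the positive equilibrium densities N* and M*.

Setting both brackets to zero gives the nullclines N + 0.348M = 464 and 0.429N + M = 528.
Substituting M = 528 - 0.429N into the first: N(1 - 0.348·0.429) = 464 - 0.348·528.
So N* = 280/0.851 = 329, and then M* = 528 - 0.429·329 = 387.

N* ≈ 329, M* ≈ 387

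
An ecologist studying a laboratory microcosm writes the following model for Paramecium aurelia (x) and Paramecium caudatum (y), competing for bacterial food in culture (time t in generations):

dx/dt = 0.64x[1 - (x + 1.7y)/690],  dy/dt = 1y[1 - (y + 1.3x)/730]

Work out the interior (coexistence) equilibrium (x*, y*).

Setting both brackets to zero gives the nullclines x + 1.7y = 690 and 1.3x + y = 730.
Substituting y = 730 - 1.3x into the first: x(1 - 1.7·1.3) = 690 - 1.7·730.
So x* = -551/-1.21 = 455, and then y* = 730 - 1.3·455 = 138.

x* ≈ 455, y* ≈ 138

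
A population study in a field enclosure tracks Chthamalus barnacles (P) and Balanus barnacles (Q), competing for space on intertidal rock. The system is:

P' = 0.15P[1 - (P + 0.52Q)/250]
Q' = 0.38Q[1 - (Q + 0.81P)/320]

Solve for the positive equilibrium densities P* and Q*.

Setting both brackets to zero gives the nullclines P + 0.52Q = 250 and 0.81P + Q = 320.
Substituting Q = 320 - 0.81P into the first: P(1 - 0.52·0.81) = 250 - 0.52·320.
So P* = 83.6/0.579 = 144, and then Q* = 320 - 0.81·144 = 203.

P* ≈ 144, Q* ≈ 203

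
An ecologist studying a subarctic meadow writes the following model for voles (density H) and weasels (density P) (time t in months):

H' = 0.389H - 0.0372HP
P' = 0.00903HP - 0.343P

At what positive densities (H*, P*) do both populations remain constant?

H* ≈ 38, P* ≈ 10.5

Set dP/dt = 0 with P > 0: 0.00903H - 0.343 = 0, so H* = 0.343/0.00903 = 38.
Set dH/dt = 0 with H > 0: 0.389 - 0.0372P = 0, so P* = 0.389/0.0372 = 10.5.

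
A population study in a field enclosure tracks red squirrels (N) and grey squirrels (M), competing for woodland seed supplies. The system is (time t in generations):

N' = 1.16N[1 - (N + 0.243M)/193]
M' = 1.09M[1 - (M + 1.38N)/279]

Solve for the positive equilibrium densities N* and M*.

N* ≈ 188, M* ≈ 19

Setting both brackets to zero gives the nullclines N + 0.243M = 193 and 1.38N + M = 279.
Substituting M = 279 - 1.38N into the first: N(1 - 0.243·1.38) = 193 - 0.243·279.
So N* = 125/0.665 = 188, and then M* = 279 - 1.38·188 = 19.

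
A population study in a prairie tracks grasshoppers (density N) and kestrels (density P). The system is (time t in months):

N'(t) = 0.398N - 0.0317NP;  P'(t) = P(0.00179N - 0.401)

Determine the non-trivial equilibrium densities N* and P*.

Set dP/dt = 0 with P > 0: 0.00179N - 0.401 = 0, so N* = 0.401/0.00179 = 224.
Set dN/dt = 0 with N > 0: 0.398 - 0.0317P = 0, so P* = 0.398/0.0317 = 12.6.

N* ≈ 224, P* ≈ 12.6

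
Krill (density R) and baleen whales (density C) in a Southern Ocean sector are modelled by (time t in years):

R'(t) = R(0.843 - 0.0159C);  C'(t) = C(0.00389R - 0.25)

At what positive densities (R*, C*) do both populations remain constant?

R* ≈ 64.3, C* ≈ 53

Set dC/dt = 0 with C > 0: 0.00389R - 0.25 = 0, so R* = 0.25/0.00389 = 64.3.
Set dR/dt = 0 with R > 0: 0.843 - 0.0159C = 0, so C* = 0.843/0.0159 = 53.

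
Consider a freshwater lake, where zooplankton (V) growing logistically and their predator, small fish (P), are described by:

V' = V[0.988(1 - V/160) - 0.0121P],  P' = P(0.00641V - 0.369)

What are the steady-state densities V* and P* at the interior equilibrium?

V* ≈ 57.6, P* ≈ 52.3

From dP/dt = 0 with P > 0: 0.00641V* = 0.369, so V* = 57.6.
Substitute into dV/dt = 0: 0.988(1 - 57.6/160) = 0.0121P*.
The bracket is 0.64, giving P* = 0.633/0.0121 = 52.3.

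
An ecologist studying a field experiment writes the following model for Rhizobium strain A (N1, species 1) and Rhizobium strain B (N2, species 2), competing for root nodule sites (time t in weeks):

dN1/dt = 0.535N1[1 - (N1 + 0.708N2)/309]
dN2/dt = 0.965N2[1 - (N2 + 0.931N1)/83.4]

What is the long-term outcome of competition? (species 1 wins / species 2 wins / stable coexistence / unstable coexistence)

species 1 excludes species 2

Compare the nullcline intercepts: K1/α12 = 309/0.708 = 436 > K2 = 83.4; K2/α21 = 83.4/0.931 = 89.6 < K1 = 309.
Since the inequalities point opposite ways, species 1 can invade but species 2 cannot.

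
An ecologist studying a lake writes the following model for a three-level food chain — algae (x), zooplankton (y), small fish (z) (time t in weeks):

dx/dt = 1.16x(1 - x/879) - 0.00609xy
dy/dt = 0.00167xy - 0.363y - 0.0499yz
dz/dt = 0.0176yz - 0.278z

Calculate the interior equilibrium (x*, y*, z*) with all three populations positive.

From dz/dt = 0: 0.0176y* = 0.278, so y* = 15.8.
From dx/dt = 0: 1.16(1 - x*/879) = 0.00609·15.8, giving x* = 879·(1 - 0.0829) = 806.
From dy/dt = 0: 0.00167·806 - 0.363 = 0.0499z*, so z* = 0.983/0.0499 = 19.7.

x* ≈ 806, y* ≈ 15.8, z* ≈ 19.7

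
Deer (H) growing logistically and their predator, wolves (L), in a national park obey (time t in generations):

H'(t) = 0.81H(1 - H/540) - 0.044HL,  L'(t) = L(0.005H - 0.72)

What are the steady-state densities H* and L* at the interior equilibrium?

From dL/dt = 0 with L > 0: 0.005H* = 0.72, so H* = 144.
Substitute into dH/dt = 0: 0.81(1 - 144/540) = 0.044L*.
The bracket is 0.733, giving L* = 0.594/0.044 = 13.5.

H* ≈ 144, L* ≈ 13.5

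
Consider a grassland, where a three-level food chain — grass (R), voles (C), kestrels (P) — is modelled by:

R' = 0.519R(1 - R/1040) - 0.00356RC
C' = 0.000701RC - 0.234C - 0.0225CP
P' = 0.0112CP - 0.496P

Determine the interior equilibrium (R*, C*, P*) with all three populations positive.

R* ≈ 724, C* ≈ 44.3, P* ≈ 12.2

From dP/dt = 0: 0.0112C* = 0.496, so C* = 44.3.
From dR/dt = 0: 0.519(1 - R*/1040) = 0.00356·44.3, giving R* = 1040·(1 - 0.304) = 724.
From dC/dt = 0: 0.000701·724 - 0.234 = 0.0225P*, so P* = 0.274/0.0225 = 12.2.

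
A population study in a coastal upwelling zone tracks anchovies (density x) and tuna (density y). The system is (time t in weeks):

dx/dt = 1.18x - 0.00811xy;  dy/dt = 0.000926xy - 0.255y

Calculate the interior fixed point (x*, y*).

Set dy/dt = 0 with y > 0: 0.000926x - 0.255 = 0, so x* = 0.255/0.000926 = 275.
Set dx/dt = 0 with x > 0: 1.18 - 0.00811y = 0, so y* = 1.18/0.00811 = 145.

x* ≈ 275, y* ≈ 145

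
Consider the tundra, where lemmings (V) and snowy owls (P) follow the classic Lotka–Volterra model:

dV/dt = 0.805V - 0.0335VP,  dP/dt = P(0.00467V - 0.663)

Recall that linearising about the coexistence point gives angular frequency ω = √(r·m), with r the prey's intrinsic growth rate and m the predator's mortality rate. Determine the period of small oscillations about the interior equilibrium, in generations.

Here r = 0.805 and m = 0.663, so r·m = 0.534.
ω = √0.534 = 0.731 per generation, hence T = 2π/ω ≈ 8.6 generations.

T ≈ 8.6 generations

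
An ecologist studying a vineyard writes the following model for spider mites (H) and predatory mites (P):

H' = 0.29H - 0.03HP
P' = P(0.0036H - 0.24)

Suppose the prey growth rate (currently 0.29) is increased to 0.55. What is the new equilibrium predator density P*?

At the interior fixed point, setting dH/dt = 0 with H > 0 fixes P* = (prey growth rate)/(HP coefficient) — independent of the other coefficients.
With the change, P* = 0.55/0.03 = 18.3; it rises from 9.67.

P* ≈ 18.3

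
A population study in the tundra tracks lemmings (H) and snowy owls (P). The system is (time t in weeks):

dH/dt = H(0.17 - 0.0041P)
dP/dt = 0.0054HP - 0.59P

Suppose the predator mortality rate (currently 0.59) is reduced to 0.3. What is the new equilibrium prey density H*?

H* ≈ 55.6

At the interior fixed point, setting dP/dt = 0 with P > 0 fixes H* = (predator death rate)/(HP coefficient) — independent of the other coefficients.
With the change, H* = 0.3/0.0054 = 55.6; it falls from 109.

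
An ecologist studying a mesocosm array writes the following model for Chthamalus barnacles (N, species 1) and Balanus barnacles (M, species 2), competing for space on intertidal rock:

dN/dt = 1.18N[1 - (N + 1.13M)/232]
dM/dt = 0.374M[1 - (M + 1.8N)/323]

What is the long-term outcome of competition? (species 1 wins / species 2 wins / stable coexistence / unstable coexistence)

Compare the nullcline intercepts: K1/α12 = 232/1.13 = 205 < K2 = 323; K2/α21 = 323/1.8 = 179 < K1 = 232.
Since both are reversed, neither can invade when rare; the interior point is a saddle.

unstable coexistence (outcome depends on initial conditions)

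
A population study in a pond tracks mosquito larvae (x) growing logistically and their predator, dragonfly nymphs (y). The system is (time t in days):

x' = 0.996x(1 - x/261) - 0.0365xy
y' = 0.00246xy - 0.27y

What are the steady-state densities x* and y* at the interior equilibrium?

x* ≈ 110, y* ≈ 15.8

From dy/dt = 0 with y > 0: 0.00246x* = 0.27, so x* = 110.
Substitute into dx/dt = 0: 0.996(1 - 110/261) = 0.0365y*.
The bracket is 0.579, giving y* = 0.577/0.0365 = 15.8.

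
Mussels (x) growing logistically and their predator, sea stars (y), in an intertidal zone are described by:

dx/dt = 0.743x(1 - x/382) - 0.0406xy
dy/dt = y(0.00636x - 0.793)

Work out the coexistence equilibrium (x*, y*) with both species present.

From dy/dt = 0 with y > 0: 0.00636x* = 0.793, so x* = 125.
Substitute into dx/dt = 0: 0.743(1 - 125/382) = 0.0406y*.
The bracket is 0.674, giving y* = 0.5/0.0406 = 12.3.

x* ≈ 125, y* ≈ 12.3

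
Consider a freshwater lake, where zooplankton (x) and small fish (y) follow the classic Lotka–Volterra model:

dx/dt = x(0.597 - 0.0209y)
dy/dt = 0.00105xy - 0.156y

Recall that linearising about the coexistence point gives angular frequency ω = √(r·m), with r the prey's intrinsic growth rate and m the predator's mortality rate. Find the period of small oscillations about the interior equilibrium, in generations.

T ≈ 20.6 generations

Here r = 0.597 and m = 0.156, so r·m = 0.0931.
ω = √0.0931 = 0.305 per generation, hence T = 2π/ω ≈ 20.6 generations.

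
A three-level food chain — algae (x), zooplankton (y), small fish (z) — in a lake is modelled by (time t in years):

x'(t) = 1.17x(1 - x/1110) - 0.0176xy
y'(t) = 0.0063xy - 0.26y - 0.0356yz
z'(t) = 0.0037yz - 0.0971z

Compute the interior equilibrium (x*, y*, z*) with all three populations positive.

x* ≈ 672, y* ≈ 26.2, z* ≈ 112

From dz/dt = 0: 0.0037y* = 0.0971, so y* = 26.2.
From dx/dt = 0: 1.17(1 - x*/1110) = 0.0176·26.2, giving x* = 1110·(1 - 0.395) = 672.
From dy/dt = 0: 0.0063·672 - 0.26 = 0.0356z*, so z* = 3.97/0.0356 = 112.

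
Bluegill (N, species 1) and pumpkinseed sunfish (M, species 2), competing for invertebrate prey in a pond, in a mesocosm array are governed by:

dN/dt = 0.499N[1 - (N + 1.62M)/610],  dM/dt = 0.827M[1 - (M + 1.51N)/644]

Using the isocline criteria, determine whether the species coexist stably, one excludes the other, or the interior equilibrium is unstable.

Compare the nullcline intercepts: K1/α12 = 610/1.62 = 377 < K2 = 644; K2/α21 = 644/1.51 = 426 < K1 = 610.
Since both are reversed, neither can invade when rare; the interior point is a saddle.

unstable coexistence (outcome depends on initial conditions)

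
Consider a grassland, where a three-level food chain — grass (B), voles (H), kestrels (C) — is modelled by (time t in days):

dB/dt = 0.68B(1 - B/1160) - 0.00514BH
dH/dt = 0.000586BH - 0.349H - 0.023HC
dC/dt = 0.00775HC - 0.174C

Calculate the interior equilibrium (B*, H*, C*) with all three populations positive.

From dC/dt = 0: 0.00775H* = 0.174, so H* = 22.5.
From dB/dt = 0: 0.68(1 - B*/1160) = 0.00514·22.5, giving B* = 1160·(1 - 0.17) = 963.
From dH/dt = 0: 0.000586·963 - 0.349 = 0.023C*, so C* = 0.215/0.023 = 9.37.

B* ≈ 963, H* ≈ 22.5, C* ≈ 9.37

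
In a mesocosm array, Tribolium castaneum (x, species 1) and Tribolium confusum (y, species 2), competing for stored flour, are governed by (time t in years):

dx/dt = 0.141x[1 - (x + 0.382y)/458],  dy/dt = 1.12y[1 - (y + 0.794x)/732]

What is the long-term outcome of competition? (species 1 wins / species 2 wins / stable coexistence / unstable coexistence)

Compare the nullcline intercepts: K1/α12 = 458/0.382 = 1200 > K2 = 732; K2/α21 = 732/0.794 = 922 > K1 = 458.
Since both inequalities hold, each species can invade when rare, so the interior equilibrium is stable.

stable coexistence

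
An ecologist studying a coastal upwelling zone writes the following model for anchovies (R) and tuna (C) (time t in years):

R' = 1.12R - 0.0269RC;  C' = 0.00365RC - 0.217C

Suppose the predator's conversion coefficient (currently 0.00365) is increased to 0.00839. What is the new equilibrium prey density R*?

R* ≈ 25.9

At the interior fixed point, setting dC/dt = 0 with C > 0 fixes R* = (predator death rate)/(RC coefficient) — independent of the other coefficients.
With the change, R* = 0.217/0.00839 = 25.9; it falls from 59.5.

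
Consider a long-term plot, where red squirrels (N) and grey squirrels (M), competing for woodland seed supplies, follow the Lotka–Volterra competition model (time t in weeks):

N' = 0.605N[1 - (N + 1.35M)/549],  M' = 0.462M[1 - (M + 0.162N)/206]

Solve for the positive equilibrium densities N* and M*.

Setting both brackets to zero gives the nullclines N + 1.35M = 549 and 0.162N + M = 206.
Substituting M = 206 - 0.162N into the first: N(1 - 1.35·0.162) = 549 - 1.35·206.
So N* = 271/0.781 = 347, and then M* = 206 - 0.162·347 = 150.

N* ≈ 347, M* ≈ 150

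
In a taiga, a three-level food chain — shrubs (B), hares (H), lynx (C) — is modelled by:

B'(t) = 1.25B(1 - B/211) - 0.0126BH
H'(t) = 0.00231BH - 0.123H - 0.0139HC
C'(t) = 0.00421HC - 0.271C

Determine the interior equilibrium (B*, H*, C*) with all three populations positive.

B* ≈ 74.1, H* ≈ 64.4, C* ≈ 3.46

From dC/dt = 0: 0.00421H* = 0.271, so H* = 64.4.
From dB/dt = 0: 1.25(1 - B*/211) = 0.0126·64.4, giving B* = 211·(1 - 0.649) = 74.1.
From dH/dt = 0: 0.00231·74.1 - 0.123 = 0.0139C*, so C* = 0.0482/0.0139 = 3.46.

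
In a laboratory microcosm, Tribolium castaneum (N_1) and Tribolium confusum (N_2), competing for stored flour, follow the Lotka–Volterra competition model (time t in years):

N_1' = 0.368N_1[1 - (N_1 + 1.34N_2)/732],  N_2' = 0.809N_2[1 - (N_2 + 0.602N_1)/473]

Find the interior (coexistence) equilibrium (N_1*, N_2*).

N_1* ≈ 508, N_2* ≈ 167

Setting both brackets to zero gives the nullclines N_1 + 1.34N_2 = 732 and 0.602N_1 + N_2 = 473.
Substituting N_2 = 473 - 0.602N_1 into the first: N_1(1 - 1.34·0.602) = 732 - 1.34·473.
So N_1* = 98.2/0.193 = 508, and then N_2* = 473 - 0.602·508 = 167.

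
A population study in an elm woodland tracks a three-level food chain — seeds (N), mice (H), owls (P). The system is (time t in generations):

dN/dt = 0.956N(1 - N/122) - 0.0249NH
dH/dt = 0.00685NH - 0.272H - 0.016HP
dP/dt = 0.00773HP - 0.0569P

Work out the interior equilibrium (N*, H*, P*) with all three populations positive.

From dP/dt = 0: 0.00773H* = 0.0569, so H* = 7.36.
From dN/dt = 0: 0.956(1 - N*/122) = 0.0249·7.36, giving N* = 122·(1 - 0.192) = 98.6.
From dH/dt = 0: 0.00685·98.6 - 0.272 = 0.016P*, so P* = 0.403/0.016 = 25.2.

N* ≈ 98.6, H* ≈ 7.36, P* ≈ 25.2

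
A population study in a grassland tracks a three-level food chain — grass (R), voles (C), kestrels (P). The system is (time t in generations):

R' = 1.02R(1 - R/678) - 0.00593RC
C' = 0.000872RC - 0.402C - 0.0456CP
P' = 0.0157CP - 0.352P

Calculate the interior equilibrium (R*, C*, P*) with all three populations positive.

R* ≈ 590, C* ≈ 22.4, P* ≈ 2.46

From dP/dt = 0: 0.0157C* = 0.352, so C* = 22.4.
From dR/dt = 0: 1.02(1 - R*/678) = 0.00593·22.4, giving R* = 678·(1 - 0.13) = 590.
From dC/dt = 0: 0.000872·590 - 0.402 = 0.0456P*, so P* = 0.112/0.0456 = 2.46.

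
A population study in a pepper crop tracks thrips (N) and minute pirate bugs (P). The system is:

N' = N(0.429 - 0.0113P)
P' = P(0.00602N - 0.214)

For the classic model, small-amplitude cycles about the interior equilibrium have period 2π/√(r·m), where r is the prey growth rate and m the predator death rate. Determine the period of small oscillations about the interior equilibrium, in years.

Here r = 0.429 and m = 0.214, so r·m = 0.0918.
ω = √0.0918 = 0.303 per year, hence T = 2π/ω ≈ 20.7 years.

T ≈ 20.7 years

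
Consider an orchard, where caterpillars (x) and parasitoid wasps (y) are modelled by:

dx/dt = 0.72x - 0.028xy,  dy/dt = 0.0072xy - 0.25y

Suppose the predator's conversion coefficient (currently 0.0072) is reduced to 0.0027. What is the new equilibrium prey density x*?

At the interior fixed point, setting dy/dt = 0 with y > 0 fixes x* = (predator death rate)/(xy coefficient) — independent of the other coefficients.
With the change, x* = 0.25/0.0027 = 92.6; it rises from 34.7.

x* ≈ 92.6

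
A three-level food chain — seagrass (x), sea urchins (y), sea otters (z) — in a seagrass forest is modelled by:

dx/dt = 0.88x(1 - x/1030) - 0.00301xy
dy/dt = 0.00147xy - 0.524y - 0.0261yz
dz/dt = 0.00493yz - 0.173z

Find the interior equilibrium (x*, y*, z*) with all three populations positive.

x* ≈ 906, y* ≈ 35.1, z* ≈ 31

From dz/dt = 0: 0.00493y* = 0.173, so y* = 35.1.
From dx/dt = 0: 0.88(1 - x*/1030) = 0.00301·35.1, giving x* = 1030·(1 - 0.12) = 906.
From dy/dt = 0: 0.00147·906 - 0.524 = 0.0261z*, so z* = 0.808/0.0261 = 31.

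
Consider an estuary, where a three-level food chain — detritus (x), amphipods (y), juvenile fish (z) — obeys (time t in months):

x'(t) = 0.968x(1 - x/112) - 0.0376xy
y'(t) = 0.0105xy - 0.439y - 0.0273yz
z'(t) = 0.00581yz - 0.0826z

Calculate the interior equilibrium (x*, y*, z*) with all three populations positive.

x* ≈ 50.2, y* ≈ 14.2, z* ≈ 3.21

From dz/dt = 0: 0.00581y* = 0.0826, so y* = 14.2.
From dx/dt = 0: 0.968(1 - x*/112) = 0.0376·14.2, giving x* = 112·(1 - 0.552) = 50.2.
From dy/dt = 0: 0.0105·50.2 - 0.439 = 0.0273z*, so z* = 0.0876/0.0273 = 3.21.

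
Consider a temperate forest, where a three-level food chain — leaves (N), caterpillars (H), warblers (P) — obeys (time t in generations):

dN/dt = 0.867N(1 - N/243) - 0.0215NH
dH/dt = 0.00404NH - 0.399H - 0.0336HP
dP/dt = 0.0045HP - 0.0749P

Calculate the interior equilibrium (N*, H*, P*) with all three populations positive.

N* ≈ 143, H* ≈ 16.6, P* ≈ 5.28

From dP/dt = 0: 0.0045H* = 0.0749, so H* = 16.6.
From dN/dt = 0: 0.867(1 - N*/243) = 0.0215·16.6, giving N* = 243·(1 - 0.413) = 143.
From dH/dt = 0: 0.00404·143 - 0.399 = 0.0336P*, so P* = 0.178/0.0336 = 5.28.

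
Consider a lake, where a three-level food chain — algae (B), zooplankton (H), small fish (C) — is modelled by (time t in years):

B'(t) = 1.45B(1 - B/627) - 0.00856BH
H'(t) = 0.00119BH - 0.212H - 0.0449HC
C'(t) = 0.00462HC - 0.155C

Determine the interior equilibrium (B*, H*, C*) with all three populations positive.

From dC/dt = 0: 0.00462H* = 0.155, so H* = 33.5.
From dB/dt = 0: 1.45(1 - B*/627) = 0.00856·33.5, giving B* = 627·(1 - 0.198) = 503.
From dH/dt = 0: 0.00119·503 - 0.212 = 0.0449C*, so C* = 0.386/0.0449 = 8.6.

B* ≈ 503, H* ≈ 33.5, C* ≈ 8.6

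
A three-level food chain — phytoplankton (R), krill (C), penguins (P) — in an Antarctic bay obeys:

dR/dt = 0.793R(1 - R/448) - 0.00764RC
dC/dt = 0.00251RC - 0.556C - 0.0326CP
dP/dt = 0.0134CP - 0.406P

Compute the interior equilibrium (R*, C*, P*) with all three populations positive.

R* ≈ 317, C* ≈ 30.3, P* ≈ 7.37

From dP/dt = 0: 0.0134C* = 0.406, so C* = 30.3.
From dR/dt = 0: 0.793(1 - R*/448) = 0.00764·30.3, giving R* = 448·(1 - 0.292) = 317.
From dC/dt = 0: 0.00251·317 - 0.556 = 0.0326P*, so P* = 0.24/0.0326 = 7.37.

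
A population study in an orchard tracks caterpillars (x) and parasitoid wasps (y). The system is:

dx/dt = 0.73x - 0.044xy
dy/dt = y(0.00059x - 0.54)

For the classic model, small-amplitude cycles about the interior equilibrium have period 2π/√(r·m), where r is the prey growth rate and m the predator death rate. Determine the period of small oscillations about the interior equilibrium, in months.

Here r = 0.73 and m = 0.54, so r·m = 0.394.
ω = √0.394 = 0.628 per month, hence T = 2π/ω ≈ 10 months.

T ≈ 10 months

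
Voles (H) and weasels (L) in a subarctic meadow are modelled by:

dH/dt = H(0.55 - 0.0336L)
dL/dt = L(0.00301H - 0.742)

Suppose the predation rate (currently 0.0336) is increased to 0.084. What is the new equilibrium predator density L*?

L* ≈ 6.55

At the interior fixed point, setting dH/dt = 0 with H > 0 fixes L* = (prey growth rate)/(HL coefficient) — independent of the other coefficients.
With the change, L* = 0.55/0.084 = 6.55; it falls from 16.4.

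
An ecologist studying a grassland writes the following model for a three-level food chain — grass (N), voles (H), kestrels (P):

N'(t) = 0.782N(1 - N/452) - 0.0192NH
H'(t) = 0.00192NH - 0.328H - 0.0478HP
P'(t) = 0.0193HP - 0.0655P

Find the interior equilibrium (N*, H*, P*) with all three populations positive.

N* ≈ 414, H* ≈ 3.39, P* ≈ 9.78

From dP/dt = 0: 0.0193H* = 0.0655, so H* = 3.39.
From dN/dt = 0: 0.782(1 - N*/452) = 0.0192·3.39, giving N* = 452·(1 - 0.0833) = 414.
From dH/dt = 0: 0.00192·414 - 0.328 = 0.0478P*, so P* = 0.468/0.0478 = 9.78.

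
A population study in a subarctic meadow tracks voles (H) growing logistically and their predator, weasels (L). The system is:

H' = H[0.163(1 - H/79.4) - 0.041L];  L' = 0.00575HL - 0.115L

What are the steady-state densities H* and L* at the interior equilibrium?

H* ≈ 20, L* ≈ 2.97

From dL/dt = 0 with L > 0: 0.00575H* = 0.115, so H* = 20.
Substitute into dH/dt = 0: 0.163(1 - 20/79.4) = 0.041L*.
The bracket is 0.748, giving L* = 0.122/0.041 = 2.97.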